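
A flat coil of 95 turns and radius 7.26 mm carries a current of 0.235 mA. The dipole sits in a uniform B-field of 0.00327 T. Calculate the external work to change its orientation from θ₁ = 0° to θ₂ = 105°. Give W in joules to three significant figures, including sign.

W ≈ 1.52×10⁻⁸ J

m = NIA = NIπa² = 95·(2.35×10⁻⁴)·π·(0.00726)² = 3.697×10⁻⁶ A·m².
W_ext = ΔU = −mB cosθ₂ + mB cosθ₁ = mB(cosθ₁ − cosθ₂).
W = (3.697×10⁻⁶)(0.00327)·(cos0° − cos105°) = (1.209×10⁻⁸)·(+1.2588) = 1.522×10⁻⁸ J.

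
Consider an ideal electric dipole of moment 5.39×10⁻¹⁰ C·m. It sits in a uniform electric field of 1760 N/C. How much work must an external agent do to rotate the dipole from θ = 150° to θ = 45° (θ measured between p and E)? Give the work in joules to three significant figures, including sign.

W ≈ -1.49×10⁻⁶ J

W_ext = ΔU = U(θ₂) − U(θ₁) = −pE cosθ₂ − (−pE cosθ₁) = pE(cosθ₁ − cosθ₂).
W = (5.39×10⁻¹⁰)(1760)·(cos150° − cos45°) = (9.486×10⁻⁷)·(-1.5731) = -1.492×10⁻⁶ J.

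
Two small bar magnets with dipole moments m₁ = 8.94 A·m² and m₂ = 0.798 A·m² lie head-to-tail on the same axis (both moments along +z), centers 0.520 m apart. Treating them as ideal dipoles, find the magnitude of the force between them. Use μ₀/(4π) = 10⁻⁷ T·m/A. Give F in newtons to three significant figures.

F ≈ 5.85×10⁻⁵ N

On-axis B of dipole 1: B = (μ₀/4π)·2m₁/r³. Force on dipole 2: F = m₂·dB/dr.
dB/dr = −(μ₀/4π)·6m₁/r⁴, so |F| = (μ₀/4π)·6m₁m₂/r⁴.
F = 6(10⁻⁷)(8.94)(0.798)/(0.520)⁴ = 5.854×10⁻⁵ N.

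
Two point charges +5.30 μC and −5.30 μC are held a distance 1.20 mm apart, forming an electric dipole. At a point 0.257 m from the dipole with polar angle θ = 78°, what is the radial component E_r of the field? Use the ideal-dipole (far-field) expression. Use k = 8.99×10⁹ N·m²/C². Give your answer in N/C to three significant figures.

Dipole moment p = qd = (5.30×10⁻⁶ C)(0.00120 m) = 6.36×10⁻⁹ C·m.
For a dipole, E_r = (2kp cosθ)/r³.
kp/r³ = (8.99×10⁹)(6.36×10⁻⁹)/(0.257)³ = 3368 N/C.
E_r = 2·3368·cos78° = 1401 N/C.

E_r ≈ 1400 N/C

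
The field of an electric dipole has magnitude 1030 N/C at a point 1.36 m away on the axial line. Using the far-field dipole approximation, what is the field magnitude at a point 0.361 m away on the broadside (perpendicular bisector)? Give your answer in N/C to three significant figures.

Dipole fields scale as 1/r³ in the far field.
The axial field is twice the equatorial field at the same r, so the geometry factor is 1/2.
E₂ = E₁ · (1/2) · (r₁/r₂)³ = 1030 · 0.5 · (1.36/0.361)³.
(r₁/r₂)³ = (3.767)³ = 53.47.
E₂ ≈ 2.754×10⁴ N/C.

E ≈ 2.75×10⁴ N/C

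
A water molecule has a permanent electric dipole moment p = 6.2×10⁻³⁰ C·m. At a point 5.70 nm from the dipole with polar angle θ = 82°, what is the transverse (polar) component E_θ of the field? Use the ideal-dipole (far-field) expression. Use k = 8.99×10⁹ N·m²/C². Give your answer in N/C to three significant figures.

For a dipole, E_θ = (kp sinθ)/r³.
kp/r³ = (8.99×10⁹)(6.20×10⁻³⁰)/(5.70×10⁻⁹)³ = 3.010×10⁵ N/C.
E_θ = 3.010×10⁵·sin82° = 2.980×10⁵ N/C.

E_θ ≈ 2.98×10⁵ N/C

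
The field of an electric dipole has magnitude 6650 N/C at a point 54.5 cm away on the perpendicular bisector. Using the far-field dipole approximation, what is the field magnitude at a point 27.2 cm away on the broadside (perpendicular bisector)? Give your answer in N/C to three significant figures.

Dipole fields scale as 1/r³ in the far field; the geometry is the same at both points.
E₂ = E₁ · (r₁/r₂)³ = 6650 · (54.5/27.2)³.
(r₁/r₂)³ = (2.004)³ = 8.044.
E₂ ≈ 5.349×10⁴ N/C.

E ≈ 5.35×10⁴ N/C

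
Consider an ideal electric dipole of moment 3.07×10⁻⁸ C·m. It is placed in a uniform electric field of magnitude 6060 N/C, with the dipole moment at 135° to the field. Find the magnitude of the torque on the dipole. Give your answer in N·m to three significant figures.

τ ≈ 1.32×10⁻⁴ N·m

Torque on an electric dipole: τ = pE sinθ.
τ = (3.07×10⁻⁸)(6060)·sin135° = 1.316×10⁻⁴ N·m.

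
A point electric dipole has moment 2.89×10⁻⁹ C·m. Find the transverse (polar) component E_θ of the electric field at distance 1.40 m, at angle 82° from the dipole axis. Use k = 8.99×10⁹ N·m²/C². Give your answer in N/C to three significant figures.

E_θ ≈ 9.38 N/C

For a dipole, E_θ = (kp sinθ)/r³.
kp/r³ = (8.99×10⁹)(2.89×10⁻⁹)/(1.40)³ = 9.468 N/C.
E_θ = 9.468·sin82° = 9.376 N/C.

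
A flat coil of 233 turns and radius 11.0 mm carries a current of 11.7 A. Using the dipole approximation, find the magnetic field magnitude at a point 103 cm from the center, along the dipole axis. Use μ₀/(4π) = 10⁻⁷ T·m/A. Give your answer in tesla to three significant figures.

B ≈ 1.90×10⁻⁷ T

m = NIA = NIπa² = 233·(11.7)·π·(0.0110)² = 1.036 A·m².
On axis B = (μ₀/4π)·2m/r³.
B = 2·(10⁻⁷)·(1.036) / (1.03)³ = 1.896×10⁻⁷ T.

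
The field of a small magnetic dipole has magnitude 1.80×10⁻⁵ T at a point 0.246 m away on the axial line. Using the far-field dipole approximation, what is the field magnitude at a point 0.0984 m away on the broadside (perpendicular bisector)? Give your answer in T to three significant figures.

B ≈ 1.41×10⁻⁴ T

Dipole fields scale as 1/r³ in the far field.
The axial field is twice the equatorial field at the same r, so the geometry factor is 1/2.
B₂ = B₁ · (1/2) · (r₁/r₂)³ = 1.80×10⁻⁵ · 0.5 · (0.246/0.0984)³.
(r₁/r₂)³ = (2.5)³ = 15.62.
B₂ ≈ 1.406×10⁻⁴ T.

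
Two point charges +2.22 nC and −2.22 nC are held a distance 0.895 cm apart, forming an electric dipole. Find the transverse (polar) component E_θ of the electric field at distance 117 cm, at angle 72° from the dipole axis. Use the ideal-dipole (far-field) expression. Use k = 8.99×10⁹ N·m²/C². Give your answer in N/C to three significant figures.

E_θ ≈ 0.106 N/C

Dipole moment p = qd = (2.22×10⁻⁹ C)(0.00895 m) = 1.987×10⁻¹¹ C·m.
For a dipole, E_θ = (kp sinθ)/r³.
kp/r³ = (8.99×10⁹)(1.987×10⁻¹¹)/(1.17)³ = 0.1115 N/C.
E_θ = 0.1115·sin72° = 0.1061 N/C.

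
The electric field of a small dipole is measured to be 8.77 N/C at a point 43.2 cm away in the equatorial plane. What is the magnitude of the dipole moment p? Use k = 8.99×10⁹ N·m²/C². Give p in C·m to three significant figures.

In the equatorial plane E = kp/r³, so p = Er³/(k).
p = (8.77)·(0.432)³ / (8.99×10⁹) = 7.865×10⁻¹¹ C·m.

p ≈ 7.86×10⁻¹¹ C·m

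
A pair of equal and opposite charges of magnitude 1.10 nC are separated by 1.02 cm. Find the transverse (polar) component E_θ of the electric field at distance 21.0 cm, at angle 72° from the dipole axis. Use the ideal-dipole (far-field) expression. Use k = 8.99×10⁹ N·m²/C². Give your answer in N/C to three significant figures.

E_θ ≈ 10.4 N/C

Dipole moment p = qd = (1.10×10⁻⁹ C)(0.0102 m) = 1.122×10⁻¹¹ C·m.
For a dipole, E_θ = (kp sinθ)/r³.
kp/r³ = (8.99×10⁹)(1.122×10⁻¹¹)/(0.210)³ = 10.89 N/C.
E_θ = 10.89·sin72° = 10.36 N/C.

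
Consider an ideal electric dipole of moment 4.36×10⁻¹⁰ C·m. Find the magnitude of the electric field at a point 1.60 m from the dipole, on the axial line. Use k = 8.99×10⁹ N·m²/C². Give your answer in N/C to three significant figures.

E ≈ 1.91 N/C

On the dipole axis E = 2kp/r³.
E = 2·(8.99×10⁹)(4.36×10⁻¹⁰) / (1.60)³ = 1.914 N/C.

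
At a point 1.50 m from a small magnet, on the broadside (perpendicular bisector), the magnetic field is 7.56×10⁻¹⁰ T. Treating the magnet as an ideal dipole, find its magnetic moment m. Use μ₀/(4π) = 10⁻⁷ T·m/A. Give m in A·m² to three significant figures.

In the equatorial plane B = (μ₀/4π)·m/r³, so m = Br³·4π/(μ₀).
m = (7.56×10⁻¹⁰)·(1.50)³ / (10⁻⁷) = 0.02552 A·m².

m ≈ 0.0255 A·m²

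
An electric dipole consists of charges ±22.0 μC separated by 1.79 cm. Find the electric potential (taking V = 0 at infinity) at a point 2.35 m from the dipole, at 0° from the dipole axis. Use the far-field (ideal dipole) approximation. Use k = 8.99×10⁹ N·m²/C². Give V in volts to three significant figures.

Dipole moment p = qd = (2.20×10⁻⁵ C)(0.0179 m) = 3.938×10⁻⁷ C·m.
The dipole potential is V = kp cosθ / r².
V = (8.99×10⁹)(3.938×10⁻⁷)·cos0° / (2.35)² = 641.1 V.

V ≈ 641 V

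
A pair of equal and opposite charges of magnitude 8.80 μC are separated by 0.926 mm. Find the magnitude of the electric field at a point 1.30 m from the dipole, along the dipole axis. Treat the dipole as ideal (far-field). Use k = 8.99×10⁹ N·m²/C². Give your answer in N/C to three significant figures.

Dipole moment p = qd = (8.80×10⁻⁶ C)(9.26×10⁻⁴ m) = 8.149×10⁻⁹ C·m.
On the dipole axis E = 2kp/r³.
E = 2·(8.99×10⁹)(8.149×10⁻⁹) / (1.30)³ = 66.69 N/C.

E ≈ 66.7 N/C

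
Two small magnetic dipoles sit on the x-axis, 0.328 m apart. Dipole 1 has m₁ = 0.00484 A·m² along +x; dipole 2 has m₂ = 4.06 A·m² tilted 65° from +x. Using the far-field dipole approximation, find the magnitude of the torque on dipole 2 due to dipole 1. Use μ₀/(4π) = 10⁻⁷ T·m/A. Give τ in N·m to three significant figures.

Dipole B is on the axis of dipole A, so B₁ there is axial: B₁ = (μ₀/4π)·2m₁/r³ along +x.
B₁ = 2(10⁻⁷)(0.00484)/(0.328)³ = 2.743×10⁻⁸ T.
τ = m₂ B₁ sinθ.
τ = (4.06)(2.743×10⁻⁸)·sin65° = 1.009×10⁻⁷ N·m.

τ ≈ 1.01×10⁻⁷ N·m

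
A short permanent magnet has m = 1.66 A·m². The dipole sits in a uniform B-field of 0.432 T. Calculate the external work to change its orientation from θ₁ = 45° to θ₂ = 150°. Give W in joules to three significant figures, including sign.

W_ext = ΔU = −mB cosθ₂ + mB cosθ₁ = mB(cosθ₁ − cosθ₂).
W = (1.66)(0.432)·(cos45° − cos150°) = (0.7171)·(+1.5731) = 1.128 J.

W ≈ 1.13 J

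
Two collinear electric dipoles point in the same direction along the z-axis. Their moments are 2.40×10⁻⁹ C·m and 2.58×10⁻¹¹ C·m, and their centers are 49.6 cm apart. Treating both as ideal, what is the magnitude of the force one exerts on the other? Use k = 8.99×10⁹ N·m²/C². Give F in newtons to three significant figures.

On-axis field of dipole 1 at distance r: E = 2kp₁/r³. Force on dipole 2 is F = p₂·dE/dr (gradient along axis).
dE/dr = −6kp₁/r⁴, so |F| = 6kp₁p₂/r⁴ (attractive for aligned moments).
F = 6(8.99×10⁹)(2.40×10⁻⁹)(2.58×10⁻¹¹)/(0.496)⁴ = 5.518×10⁻⁸ N.

F ≈ 5.52×10⁻⁸ N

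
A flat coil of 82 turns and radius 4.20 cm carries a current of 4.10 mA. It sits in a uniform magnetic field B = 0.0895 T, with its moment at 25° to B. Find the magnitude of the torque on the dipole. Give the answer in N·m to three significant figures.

τ ≈ 7.05×10⁻⁵ N·m

m = NIA = NIπa² = 82·(0.00410)·π·(0.0420)² = 0.001863 A·m².
Torque on a magnetic dipole: τ = mB sinθ.
τ = (0.001863)(0.0895)·sin25° = 7.047×10⁻⁵ N·m.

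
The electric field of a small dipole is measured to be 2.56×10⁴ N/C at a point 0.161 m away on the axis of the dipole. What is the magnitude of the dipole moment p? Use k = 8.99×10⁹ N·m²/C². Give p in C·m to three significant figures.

p ≈ 5.94×10⁻⁹ C·m

On axis E = 2kp/r³, so p = Er³/(2k).
p = (2.56×10⁴)·(0.161)³ / (2·8.99×10⁹) = 5.942×10⁻⁹ C·m.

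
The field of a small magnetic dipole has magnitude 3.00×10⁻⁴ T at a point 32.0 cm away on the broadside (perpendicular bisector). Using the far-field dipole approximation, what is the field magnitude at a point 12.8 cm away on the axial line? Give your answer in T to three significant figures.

Dipole fields scale as 1/r³ in the far field.
The axial field is twice the equatorial field at the same r, so the geometry factor is 2/1.
B₂ = B₁ · (2/1) · (r₁/r₂)³ = 3.00×10⁻⁴ · 2 · (32.0/12.8)³.
(r₁/r₂)³ = (2.5)³ = 15.62.
B₂ ≈ 0.009375 T.

B ≈ 0.00938 T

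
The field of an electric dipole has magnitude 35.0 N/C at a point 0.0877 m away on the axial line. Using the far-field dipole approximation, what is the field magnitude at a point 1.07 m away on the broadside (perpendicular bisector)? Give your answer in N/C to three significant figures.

E ≈ 0.00964 N/C

Dipole fields scale as 1/r³ in the far field.
The axial field is twice the equatorial field at the same r, so the geometry factor is 1/2.
E₂ = E₁ · (1/2) · (r₁/r₂)³ = 35.0 · 0.5 · (0.0877/1.07)³.
(r₁/r₂)³ = (0.08196)³ = 0.0005506.
E₂ ≈ 0.009636 N/C.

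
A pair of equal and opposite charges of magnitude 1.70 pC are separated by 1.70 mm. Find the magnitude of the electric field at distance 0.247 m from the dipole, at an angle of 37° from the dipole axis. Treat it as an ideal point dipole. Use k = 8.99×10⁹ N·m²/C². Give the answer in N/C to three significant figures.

E ≈ 0.00294 N/C

Dipole moment p = qd = (1.70×10⁻¹² C)(0.00170 m) = 2.89×10⁻¹⁵ C·m.
At angle θ the dipole field magnitude is E = (kp/r³)·√(1 + 3cos²θ).
kp/r³ = (8.99×10⁹)(2.89×10⁻¹⁵) / (0.247)³ = 0.001724 N/C.
√(1 + 3cos²37°) = √(1 + 3·0.6378) = √2.9135 ≈ 1.7069.
E ≈ 0.001724 × 1.707 = 0.002943 N/C.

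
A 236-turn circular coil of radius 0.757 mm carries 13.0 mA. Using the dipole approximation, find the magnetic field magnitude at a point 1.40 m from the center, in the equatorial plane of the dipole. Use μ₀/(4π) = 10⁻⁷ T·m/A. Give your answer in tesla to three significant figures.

B ≈ 2.01×10⁻¹³ T

m = NIA = NIπa² = 236·(0.0130)·π·(7.57×10⁻⁴)² = 5.523×10⁻⁶ A·m².
In the equatorial plane B = (μ₀/4π)·m/r³ (half the axial value).
B = (10⁻⁷)·(5.523×10⁻⁶) / (1.40)³ = 2.013×10⁻¹³ T.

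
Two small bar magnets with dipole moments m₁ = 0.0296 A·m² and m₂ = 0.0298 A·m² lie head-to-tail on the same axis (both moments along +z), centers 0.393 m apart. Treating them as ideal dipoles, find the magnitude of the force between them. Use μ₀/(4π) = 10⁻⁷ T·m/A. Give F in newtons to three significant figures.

On-axis B of dipole 1: B = (μ₀/4π)·2m₁/r³. Force on dipole 2: F = m₂·dB/dr.
dB/dr = −(μ₀/4π)·6m₁/r⁴, so |F| = (μ₀/4π)·6m₁m₂/r⁴.
F = 6(10⁻⁷)(0.0296)(0.0298)/(0.393)⁴ = 2.219×10⁻⁸ N.

F ≈ 2.22×10⁻⁸ N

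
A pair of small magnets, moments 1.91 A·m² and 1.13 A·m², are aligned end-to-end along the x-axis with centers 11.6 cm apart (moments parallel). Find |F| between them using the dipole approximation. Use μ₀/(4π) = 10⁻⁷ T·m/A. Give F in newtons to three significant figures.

On-axis B of dipole 1: B = (μ₀/4π)·2m₁/r³. Force on dipole 2: F = m₂·dB/dr.
dB/dr = −(μ₀/4π)·6m₁/r⁴, so |F| = (μ₀/4π)·6m₁m₂/r⁴.
F = 6(10⁻⁷)(1.91)(1.13)/(0.116)⁴ = 0.007152 N.

F ≈ 0.00715 N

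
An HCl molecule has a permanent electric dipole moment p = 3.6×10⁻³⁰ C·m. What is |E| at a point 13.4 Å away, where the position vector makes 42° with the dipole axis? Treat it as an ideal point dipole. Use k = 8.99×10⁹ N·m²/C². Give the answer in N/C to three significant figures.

At angle θ the dipole field magnitude is E = (kp/r³)·√(1 + 3cos²θ).
kp/r³ = (8.99×10⁹)(3.60×10⁻³⁰) / (1.34×10⁻⁹)³ = 1.345×10⁷ N/C.
√(1 + 3cos²42°) = √(1 + 3·0.5523) = √2.6568 ≈ 1.6300.
E ≈ 1.345×10⁷ × 1.630 = 2.192×10⁷ N/C.

E ≈ 2.19×10⁷ N/C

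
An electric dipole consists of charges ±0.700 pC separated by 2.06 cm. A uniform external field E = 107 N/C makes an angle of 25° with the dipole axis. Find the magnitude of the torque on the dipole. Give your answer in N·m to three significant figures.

τ ≈ 6.52×10⁻¹³ N·m

Dipole moment p = qd = (7.00×10⁻¹³ C)(0.0206 m) = 1.442×10⁻¹⁴ C·m.
Torque on an electric dipole: τ = pE sinθ.
τ = (1.442×10⁻¹⁴)(107)·sin25° = 6.521×10⁻¹³ N·m.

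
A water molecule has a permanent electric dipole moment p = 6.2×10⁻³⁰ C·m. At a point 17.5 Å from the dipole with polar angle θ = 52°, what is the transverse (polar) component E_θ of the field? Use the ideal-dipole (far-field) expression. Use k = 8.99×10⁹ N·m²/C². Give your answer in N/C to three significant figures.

E_θ ≈ 8.20×10⁶ N/C

For a dipole, E_θ = (kp sinθ)/r³.
kp/r³ = (8.99×10⁹)(6.20×10⁻³⁰)/(1.75×10⁻⁹)³ = 1.040×10⁷ N/C.
E_θ = 1.040×10⁷·sin52° = 8.195×10⁶ N/C.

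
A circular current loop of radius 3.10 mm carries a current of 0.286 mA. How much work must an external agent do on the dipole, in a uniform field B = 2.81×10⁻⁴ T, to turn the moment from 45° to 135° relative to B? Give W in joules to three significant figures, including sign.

Magnetic moment m = IA = Iπa² = (2.86×10⁻⁴)·π·(0.00310)² = 8.635×10⁻⁹ A·m².
W_ext = ΔU = −mB cosθ₂ + mB cosθ₁ = mB(cosθ₁ − cosθ₂).
W = (8.635×10⁻⁹)(2.81×10⁻⁴)·(cos45° − cos135°) = (2.426×10⁻¹²)·(+1.4142) = 3.431×10⁻¹² J.

W ≈ 3.43×10⁻¹² J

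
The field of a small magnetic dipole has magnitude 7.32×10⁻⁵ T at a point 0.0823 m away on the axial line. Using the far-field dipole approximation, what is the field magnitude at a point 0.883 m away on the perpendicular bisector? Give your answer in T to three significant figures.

B ≈ 2.96×10⁻⁸ T

Dipole fields scale as 1/r³ in the far field.
The axial field is twice the equatorial field at the same r, so the geometry factor is 1/2.
B₂ = B₁ · (1/2) · (r₁/r₂)³ = 7.32×10⁻⁵ · 0.5 · (0.0823/0.883)³.
(r₁/r₂)³ = (0.0932)³ = 0.0008097.
B₂ ≈ 2.963×10⁻⁸ T.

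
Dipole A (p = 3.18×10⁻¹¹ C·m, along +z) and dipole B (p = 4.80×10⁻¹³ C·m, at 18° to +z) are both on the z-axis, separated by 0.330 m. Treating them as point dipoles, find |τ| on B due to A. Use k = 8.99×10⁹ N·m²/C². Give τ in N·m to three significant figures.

The second dipole sits on the axis of the first, so the field there is axial: E₁ = 2kp₁/r³ along +z.
E₁ = 2(8.99×10⁹)(3.18×10⁻¹¹)/(0.330)³ = 15.91 N/C.
Torque on the second dipole: τ = p₂ E₁ sinθ.
τ = (4.80×10⁻¹³)(15.91)·sin18° = 2.360×10⁻¹² N·m.

τ ≈ 2.36×10⁻¹² N·m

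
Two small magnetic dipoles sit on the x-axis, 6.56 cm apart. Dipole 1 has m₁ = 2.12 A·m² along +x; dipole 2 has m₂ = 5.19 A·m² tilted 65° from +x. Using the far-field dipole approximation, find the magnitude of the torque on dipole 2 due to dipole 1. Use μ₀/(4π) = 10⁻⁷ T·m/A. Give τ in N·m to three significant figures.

Dipole B is on the axis of dipole A, so B₁ there is axial: B₁ = (μ₀/4π)·2m₁/r³ along +x.
B₁ = 2(10⁻⁷)(2.12)/(0.0656)³ = 0.001502 T.
τ = m₂ B₁ sinθ.
τ = (5.19)(0.001502)·sin65° = 0.007065 N·m.

τ ≈ 0.00706 N·m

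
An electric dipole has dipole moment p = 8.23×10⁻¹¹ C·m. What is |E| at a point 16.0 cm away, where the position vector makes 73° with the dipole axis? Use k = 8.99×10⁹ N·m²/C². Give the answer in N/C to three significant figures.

At angle θ the dipole field magnitude is E = (kp/r³)·√(1 + 3cos²θ).
kp/r³ = (8.99×10⁹)(8.23×10⁻¹¹) / (0.160)³ = 180.6 N/C.
√(1 + 3cos²73°) = √(1 + 3·0.0855) = √1.2564 ≈ 1.1209.
E ≈ 180.6 × 1.121 = 202.5 N/C.

E ≈ 202 N/C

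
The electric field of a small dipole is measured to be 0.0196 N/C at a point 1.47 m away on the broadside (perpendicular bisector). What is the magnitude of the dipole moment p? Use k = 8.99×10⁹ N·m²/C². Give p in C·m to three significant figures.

In the equatorial plane E = kp/r³, so p = Er³/(k).
p = (0.0196)·(1.47)³ / (8.99×10⁹) = 6.925×10⁻¹² C·m.

p ≈ 6.93×10⁻¹² C·m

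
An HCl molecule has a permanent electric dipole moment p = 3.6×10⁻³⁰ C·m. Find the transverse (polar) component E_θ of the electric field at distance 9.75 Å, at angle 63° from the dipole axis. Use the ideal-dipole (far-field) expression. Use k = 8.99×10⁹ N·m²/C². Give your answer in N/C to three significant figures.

E_θ ≈ 3.11×10⁷ N/C

For a dipole, E_θ = (kp sinθ)/r³.
kp/r³ = (8.99×10⁹)(3.60×10⁻³⁰)/(9.75×10⁻¹⁰)³ = 3.492×10⁷ N/C.
E_θ = 3.492×10⁷·sin63° = 3.111×10⁷ N/C.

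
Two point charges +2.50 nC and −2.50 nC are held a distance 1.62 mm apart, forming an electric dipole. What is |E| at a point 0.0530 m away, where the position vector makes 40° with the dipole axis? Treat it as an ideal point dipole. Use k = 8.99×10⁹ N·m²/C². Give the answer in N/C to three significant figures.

E ≈ 406 N/C

Dipole moment p = qd = (2.50×10⁻⁹ C)(0.00162 m) = 4.05×10⁻¹² C·m.
At angle θ the dipole field magnitude is E = (kp/r³)·√(1 + 3cos²θ).
kp/r³ = (8.99×10⁹)(4.05×10⁻¹²) / (0.0530)³ = 244.6 N/C.
√(1 + 3cos²40°) = √(1 + 3·0.5868) = √2.7605 ≈ 1.6615.
E ≈ 244.6 × 1.661 = 406.3 N/C.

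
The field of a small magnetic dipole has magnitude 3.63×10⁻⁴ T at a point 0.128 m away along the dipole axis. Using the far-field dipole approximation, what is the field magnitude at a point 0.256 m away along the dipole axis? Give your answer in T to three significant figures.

Dipole fields scale as 1/r³ in the far field; the geometry is the same at both points.
B₂ = B₁ · (r₁/r₂)³ = 3.63×10⁻⁴ · (0.128/0.256)³.
(r₁/r₂)³ = (0.5)³ = 0.125.
B₂ ≈ 4.538×10⁻⁵ T.

B ≈ 4.54×10⁻⁵ T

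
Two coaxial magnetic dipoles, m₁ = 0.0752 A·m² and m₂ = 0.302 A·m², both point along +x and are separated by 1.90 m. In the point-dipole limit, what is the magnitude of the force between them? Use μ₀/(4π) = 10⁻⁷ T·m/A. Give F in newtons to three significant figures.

On-axis B of dipole 1: B = (μ₀/4π)·2m₁/r³. Force on dipole 2: F = m₂·dB/dr.
dB/dr = −(μ₀/4π)·6m₁/r⁴, so |F| = (μ₀/4π)·6m₁m₂/r⁴.
F = 6(10⁻⁷)(0.0752)(0.302)/(1.90)⁴ = 1.046×10⁻⁹ N.

F ≈ 1.05×10⁻⁹ N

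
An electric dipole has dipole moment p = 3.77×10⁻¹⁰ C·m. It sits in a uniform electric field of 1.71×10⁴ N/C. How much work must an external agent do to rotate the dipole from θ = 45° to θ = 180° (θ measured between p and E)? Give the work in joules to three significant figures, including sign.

W ≈ 1.10×10⁻⁵ J

W_ext = ΔU = U(θ₂) − U(θ₁) = −pE cosθ₂ − (−pE cosθ₁) = pE(cosθ₁ − cosθ₂).
W = (3.77×10⁻¹⁰)(1.71×10⁴)·(cos45° − cos180°) = (6.447×10⁻⁶)·(+1.7071) = 1.101×10⁻⁵ J.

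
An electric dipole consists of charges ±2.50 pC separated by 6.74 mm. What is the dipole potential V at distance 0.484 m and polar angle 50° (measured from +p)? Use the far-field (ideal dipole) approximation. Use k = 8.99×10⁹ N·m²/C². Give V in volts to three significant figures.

Dipole moment p = qd = (2.50×10⁻¹² C)(0.00674 m) = 1.685×10⁻¹⁴ C·m.
The dipole potential is V = kp cosθ / r².
V = (8.99×10⁹)(1.685×10⁻¹⁴)·cos50° / (0.484)² = 4.157×10⁻⁴ V.

V ≈ 4.16×10⁻⁴ V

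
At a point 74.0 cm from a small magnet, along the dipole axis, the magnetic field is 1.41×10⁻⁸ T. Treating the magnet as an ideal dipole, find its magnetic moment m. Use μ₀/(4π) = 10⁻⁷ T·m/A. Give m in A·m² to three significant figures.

On axis B = (μ₀/4π)·2m/r³, so m = Br³·4π/(μ₀·2).
m = (1.41×10⁻⁸)·(0.740)³ / (2·10⁻⁷) = 0.02857 A·m².

m ≈ 0.0286 A·m²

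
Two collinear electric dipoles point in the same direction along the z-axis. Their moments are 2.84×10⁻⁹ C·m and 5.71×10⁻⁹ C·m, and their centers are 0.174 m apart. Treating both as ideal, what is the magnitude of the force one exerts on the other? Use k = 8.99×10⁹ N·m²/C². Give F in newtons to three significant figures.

F ≈ 9.54×10⁻⁴ N

On-axis field of dipole 1 at distance r: E = 2kp₁/r³. Force on dipole 2 is F = p₂·dE/dr (gradient along axis).
dE/dr = −6kp₁/r⁴, so |F| = 6kp₁p₂/r⁴ (attractive for aligned moments).
F = 6(8.99×10⁹)(2.84×10⁻⁹)(5.71×10⁻⁹)/(0.174)⁴ = 9.543×10⁻⁴ N.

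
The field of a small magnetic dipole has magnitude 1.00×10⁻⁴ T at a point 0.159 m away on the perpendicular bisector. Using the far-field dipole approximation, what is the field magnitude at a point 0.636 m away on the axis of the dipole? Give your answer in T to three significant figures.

B ≈ 3.12×10⁻⁶ T

Dipole fields scale as 1/r³ in the far field.
The axial field is twice the equatorial field at the same r, so the geometry factor is 2/1.
B₂ = B₁ · (2/1) · (r₁/r₂)³ = 1.00×10⁻⁴ · 2 · (0.159/0.636)³.
(r₁/r₂)³ = (0.25)³ = 0.01562.
B₂ ≈ 3.125×10⁻⁶ T.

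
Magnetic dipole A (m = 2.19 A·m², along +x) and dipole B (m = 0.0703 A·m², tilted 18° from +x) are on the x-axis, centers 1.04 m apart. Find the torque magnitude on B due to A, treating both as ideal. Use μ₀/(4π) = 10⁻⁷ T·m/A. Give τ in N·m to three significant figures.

τ ≈ 8.46×10⁻⁹ N·m

Dipole B is on the axis of dipole A, so B₁ there is axial: B₁ = (μ₀/4π)·2m₁/r³ along +x.
B₁ = 2(10⁻⁷)(2.19)/(1.04)³ = 3.894×10⁻⁷ T.
τ = m₂ B₁ sinθ.
τ = (0.0703)(3.894×10⁻⁷)·sin18° = 8.459×10⁻⁹ N·m.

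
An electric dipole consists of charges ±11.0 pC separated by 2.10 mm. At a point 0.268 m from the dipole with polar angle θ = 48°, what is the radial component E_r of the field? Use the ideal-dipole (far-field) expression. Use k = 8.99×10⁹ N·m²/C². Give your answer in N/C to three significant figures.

Dipole moment p = qd = (1.10×10⁻¹¹ C)(0.00210 m) = 2.31×10⁻¹⁴ C·m.
For a dipole, E_r = (2kp cosθ)/r³.
kp/r³ = (8.99×10⁹)(2.31×10⁻¹⁴)/(0.268)³ = 0.01079 N/C.
E_r = 2·0.01079·cos48° = 0.01444 N/C.

E_r ≈ 0.0144 N/C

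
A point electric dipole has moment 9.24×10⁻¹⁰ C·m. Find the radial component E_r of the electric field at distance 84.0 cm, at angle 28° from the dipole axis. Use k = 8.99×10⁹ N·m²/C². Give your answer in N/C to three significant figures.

E_r ≈ 24.7 N/C

For a dipole, E_r = (2kp cosθ)/r³.
kp/r³ = (8.99×10⁹)(9.24×10⁻¹⁰)/(0.840)³ = 14.02 N/C.
E_r = 2·14.02·cos28° = 24.75 N/C.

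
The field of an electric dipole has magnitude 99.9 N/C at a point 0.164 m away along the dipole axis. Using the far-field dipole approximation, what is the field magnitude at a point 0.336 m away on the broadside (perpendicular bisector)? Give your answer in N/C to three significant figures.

Dipole fields scale as 1/r³ in the far field.
The axial field is twice the equatorial field at the same r, so the geometry factor is 1/2.
E₂ = E₁ · (1/2) · (r₁/r₂)³ = 99.9 · 0.5 · (0.164/0.336)³.
(r₁/r₂)³ = (0.4881)³ = 0.1163.
E₂ ≈ 5.808 N/C.

E ≈ 5.81 N/C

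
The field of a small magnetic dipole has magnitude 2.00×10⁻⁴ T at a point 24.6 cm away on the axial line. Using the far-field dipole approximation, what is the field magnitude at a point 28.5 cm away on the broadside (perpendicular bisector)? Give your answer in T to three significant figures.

B ≈ 6.43×10⁻⁵ T

Dipole fields scale as 1/r³ in the far field.
The axial field is twice the equatorial field at the same r, so the geometry factor is 1/2.
B₂ = B₁ · (1/2) · (r₁/r₂)³ = 2.00×10⁻⁴ · 0.5 · (24.6/28.5)³.
(r₁/r₂)³ = (0.8632)³ = 0.6431.
B₂ ≈ 6.431×10⁻⁵ T.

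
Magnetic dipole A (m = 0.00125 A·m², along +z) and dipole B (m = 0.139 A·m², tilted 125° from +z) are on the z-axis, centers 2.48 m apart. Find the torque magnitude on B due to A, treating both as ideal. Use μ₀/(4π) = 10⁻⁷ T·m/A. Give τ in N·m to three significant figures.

Dipole B is on the axis of dipole A, so B₁ there is axial: B₁ = (μ₀/4π)·2m₁/r³ along +z.
B₁ = 2(10⁻⁷)(0.00125)/(2.48)³ = 1.639×10⁻¹¹ T.
τ = m₂ B₁ sinθ.
τ = (0.139)(1.639×10⁻¹¹)·sin125° = 1.866×10⁻¹² N·m.

τ ≈ 1.87×10⁻¹² N·m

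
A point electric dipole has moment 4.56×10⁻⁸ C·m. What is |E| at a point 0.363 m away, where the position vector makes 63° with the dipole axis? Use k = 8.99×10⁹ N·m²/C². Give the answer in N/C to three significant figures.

E ≈ 1.09×10⁴ N/C

At angle θ the dipole field magnitude is E = (kp/r³)·√(1 + 3cos²θ).
kp/r³ = (8.99×10⁹)(4.56×10⁻⁸) / (0.363)³ = 8570 N/C.
√(1 + 3cos²63°) = √(1 + 3·0.2061) = √1.6183 ≈ 1.2721.
E ≈ 8570 × 1.272 = 1.090×10⁴ N/C.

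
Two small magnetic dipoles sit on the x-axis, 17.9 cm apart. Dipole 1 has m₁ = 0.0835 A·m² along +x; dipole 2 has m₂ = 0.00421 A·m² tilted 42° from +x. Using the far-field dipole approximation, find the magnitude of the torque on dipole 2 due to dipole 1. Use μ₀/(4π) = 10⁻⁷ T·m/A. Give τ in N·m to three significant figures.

Dipole B is on the axis of dipole A, so B₁ there is axial: B₁ = (μ₀/4π)·2m₁/r³ along +x.
B₁ = 2(10⁻⁷)(0.0835)/(0.179)³ = 2.912×10⁻⁶ T.
τ = m₂ B₁ sinθ.
τ = (0.00421)(2.912×10⁻⁶)·sin42° = 8.203×10⁻⁹ N·m.

τ ≈ 8.20×10⁻⁹ N·m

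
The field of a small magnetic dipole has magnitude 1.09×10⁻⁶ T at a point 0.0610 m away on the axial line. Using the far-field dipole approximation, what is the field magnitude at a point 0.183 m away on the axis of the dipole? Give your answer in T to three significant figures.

Dipole fields scale as 1/r³ in the far field; the geometry is the same at both points.
B₂ = B₁ · (r₁/r₂)³ = 1.09×10⁻⁶ · (0.0610/0.183)³.
(r₁/r₂)³ = (0.3333)³ = 0.03704.
B₂ ≈ 4.037×10⁻⁸ T.

B ≈ 4.04×10⁻⁸ T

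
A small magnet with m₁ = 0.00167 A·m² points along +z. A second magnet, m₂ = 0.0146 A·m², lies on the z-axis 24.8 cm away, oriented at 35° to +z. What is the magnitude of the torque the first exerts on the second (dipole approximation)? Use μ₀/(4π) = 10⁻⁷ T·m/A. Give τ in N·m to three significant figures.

Dipole B is on the axis of dipole A, so B₁ there is axial: B₁ = (μ₀/4π)·2m₁/r³ along +z.
B₁ = 2(10⁻⁷)(0.00167)/(0.248)³ = 2.190×10⁻⁸ T.
τ = m₂ B₁ sinθ.
τ = (0.0146)(2.190×10⁻⁸)·sin35° = 1.834×10⁻¹⁰ N·m.

τ ≈ 1.83×10⁻¹⁰ N·m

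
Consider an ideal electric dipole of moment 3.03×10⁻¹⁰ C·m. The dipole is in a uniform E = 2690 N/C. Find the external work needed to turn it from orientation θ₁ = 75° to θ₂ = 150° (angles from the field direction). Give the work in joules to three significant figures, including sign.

W_ext = ΔU = U(θ₂) − U(θ₁) = −pE cosθ₂ − (−pE cosθ₁) = pE(cosθ₁ − cosθ₂).
W = (3.03×10⁻¹⁰)(2690)·(cos75° − cos150°) = (8.151×10⁻⁷)·(+1.1248) = 9.168×10⁻⁷ J.

W ≈ 9.17×10⁻⁷ J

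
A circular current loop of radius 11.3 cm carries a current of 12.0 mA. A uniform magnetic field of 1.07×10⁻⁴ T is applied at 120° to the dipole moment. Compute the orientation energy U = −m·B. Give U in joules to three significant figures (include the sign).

Magnetic moment m = IA = Iπa² = (0.0120)·π·(0.113)² = 4.814×10⁻⁴ A·m².
U = −m·B = −mB cosθ.
U = −(4.814×10⁻⁴)(1.07×10⁻⁴)·cos120° = 2.575×10⁻⁸ J.

U ≈ 2.58×10⁻⁸ J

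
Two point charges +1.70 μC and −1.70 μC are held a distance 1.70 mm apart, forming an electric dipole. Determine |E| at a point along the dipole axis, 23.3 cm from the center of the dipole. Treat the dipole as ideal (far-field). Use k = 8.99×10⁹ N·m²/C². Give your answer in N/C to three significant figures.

Dipole moment p = qd = (1.70×10⁻⁶ C)(0.00170 m) = 2.89×10⁻⁹ C·m.
On the dipole axis E = 2kp/r³.
E = 2·(8.99×10⁹)(2.89×10⁻⁹) / (0.233)³ = 4108 N/C.

E ≈ 4110 N/C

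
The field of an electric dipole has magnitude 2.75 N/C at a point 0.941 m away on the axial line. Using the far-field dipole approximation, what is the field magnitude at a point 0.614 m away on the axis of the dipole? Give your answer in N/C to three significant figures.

Dipole fields scale as 1/r³ in the far field; the geometry is the same at both points.
E₂ = E₁ · (r₁/r₂)³ = 2.75 · (0.941/0.614)³.
(r₁/r₂)³ = (1.533)³ = 3.6.
E₂ ≈ 9.899 N/C.

E ≈ 9.90 N/C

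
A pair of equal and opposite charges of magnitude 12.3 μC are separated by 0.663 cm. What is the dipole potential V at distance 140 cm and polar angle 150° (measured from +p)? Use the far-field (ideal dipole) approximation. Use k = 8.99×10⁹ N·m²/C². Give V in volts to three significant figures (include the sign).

V ≈ -324 V

Dipole moment p = qd = (1.23×10⁻⁵ C)(0.00663 m) = 8.155×10⁻⁸ C·m.
The dipole potential is V = kp cosθ / r².
V = (8.99×10⁹)(8.155×10⁻⁸)·cos150° / (1.40)² = -323.9 V.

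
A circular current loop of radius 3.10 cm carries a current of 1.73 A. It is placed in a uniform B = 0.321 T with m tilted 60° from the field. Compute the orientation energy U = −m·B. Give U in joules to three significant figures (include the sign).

U ≈ -8.38×10⁻⁴ J

Magnetic moment m = IA = Iπa² = (1.73)·π·(0.0310)² = 0.005223 A·m².
U = −m·B = −mB cosθ.
U = −(0.005223)(0.321)·cos60° = -8.383×10⁻⁴ J.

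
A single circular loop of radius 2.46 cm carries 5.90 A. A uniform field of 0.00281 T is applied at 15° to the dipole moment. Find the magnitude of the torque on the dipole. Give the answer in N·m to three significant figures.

τ ≈ 8.16×10⁻⁶ N·m

Magnetic moment m = IA = Iπa² = (5.90)·π·(0.0246)² = 0.01122 A·m².
Torque on a magnetic dipole: τ = mB sinθ.
τ = (0.01122)(0.00281)·sin15° = 8.160×10⁻⁶ N·m.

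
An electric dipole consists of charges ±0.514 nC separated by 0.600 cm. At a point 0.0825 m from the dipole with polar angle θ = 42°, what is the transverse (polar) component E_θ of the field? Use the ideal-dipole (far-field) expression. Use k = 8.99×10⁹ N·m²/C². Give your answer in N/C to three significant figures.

E_θ ≈ 33.0 N/C

Dipole moment p = qd = (5.14×10⁻¹⁰ C)(0.00600 m) = 3.084×10⁻¹² C·m.
For a dipole, E_θ = (kp sinθ)/r³.
kp/r³ = (8.99×10⁹)(3.084×10⁻¹²)/(0.0825)³ = 49.38 N/C.
E_θ = 49.38·sin42° = 33.04 N/C.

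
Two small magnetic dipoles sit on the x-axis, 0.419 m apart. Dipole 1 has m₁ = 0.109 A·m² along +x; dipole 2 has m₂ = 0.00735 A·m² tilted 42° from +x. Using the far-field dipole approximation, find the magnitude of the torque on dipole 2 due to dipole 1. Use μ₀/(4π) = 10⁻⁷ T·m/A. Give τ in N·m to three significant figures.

Dipole B is on the axis of dipole A, so B₁ there is axial: B₁ = (μ₀/4π)·2m₁/r³ along +x.
B₁ = 2(10⁻⁷)(0.109)/(0.419)³ = 2.964×10⁻⁷ T.
τ = m₂ B₁ sinθ.
τ = (0.00735)(2.964×10⁻⁷)·sin42° = 1.458×10⁻⁹ N·m.

τ ≈ 1.46×10⁻⁹ N·m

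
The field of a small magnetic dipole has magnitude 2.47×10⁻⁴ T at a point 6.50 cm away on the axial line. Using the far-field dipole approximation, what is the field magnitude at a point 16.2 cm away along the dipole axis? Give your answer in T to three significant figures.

B ≈ 1.60×10⁻⁵ T

Dipole fields scale as 1/r³ in the far field; the geometry is the same at both points.
B₂ = B₁ · (r₁/r₂)³ = 2.47×10⁻⁴ · (6.50/16.2)³.
(r₁/r₂)³ = (0.4012)³ = 0.06459.
B₂ ≈ 1.595×10⁻⁵ T.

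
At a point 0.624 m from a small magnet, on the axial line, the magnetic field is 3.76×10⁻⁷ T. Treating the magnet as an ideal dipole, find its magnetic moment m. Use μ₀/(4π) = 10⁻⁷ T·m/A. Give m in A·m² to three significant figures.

m ≈ 0.457 A·m²

On axis B = (μ₀/4π)·2m/r³, so m = Br³·4π/(μ₀·2).
m = (3.76×10⁻⁷)·(0.624)³ / (2·10⁻⁷) = 0.4568 A·m².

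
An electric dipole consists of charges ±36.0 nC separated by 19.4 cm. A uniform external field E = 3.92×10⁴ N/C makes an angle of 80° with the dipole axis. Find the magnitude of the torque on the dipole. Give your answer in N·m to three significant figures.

τ ≈ 2.70×10⁻⁴ N·m

Dipole moment p = qd = (3.60×10⁻⁸ C)(0.194 m) = 6.984×10⁻⁹ C·m.
Torque on an electric dipole: τ = pE sinθ.
τ = (6.984×10⁻⁹)(3.92×10⁴)·sin80° = 2.696×10⁻⁴ N·m.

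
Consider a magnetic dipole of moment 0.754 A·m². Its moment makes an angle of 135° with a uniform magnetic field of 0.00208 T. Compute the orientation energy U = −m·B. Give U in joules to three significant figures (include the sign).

U = −m·B = −mB cosθ.
U = −(0.754)(0.00208)·cos135° = 0.001109 J.

U ≈ 0.00111 J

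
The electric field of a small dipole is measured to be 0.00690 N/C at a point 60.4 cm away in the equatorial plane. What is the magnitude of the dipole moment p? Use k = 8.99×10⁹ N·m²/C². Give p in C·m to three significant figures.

p ≈ 1.69×10⁻¹³ C·m

In the equatorial plane E = kp/r³, so p = Er³/(k).
p = (0.00690)·(0.604)³ / (8.99×10⁹) = 1.691×10⁻¹³ C·m.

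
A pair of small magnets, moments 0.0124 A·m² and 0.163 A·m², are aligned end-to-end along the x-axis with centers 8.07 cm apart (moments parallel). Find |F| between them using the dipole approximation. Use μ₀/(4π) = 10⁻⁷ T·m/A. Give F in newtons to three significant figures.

F ≈ 2.86×10⁻⁵ N

On-axis B of dipole 1: B = (μ₀/4π)·2m₁/r³. Force on dipole 2: F = m₂·dB/dr.
dB/dr = −(μ₀/4π)·6m₁/r⁴, so |F| = (μ₀/4π)·6m₁m₂/r⁴.
F = 6(10⁻⁷)(0.0124)(0.163)/(0.0807)⁴ = 2.859×10⁻⁵ N.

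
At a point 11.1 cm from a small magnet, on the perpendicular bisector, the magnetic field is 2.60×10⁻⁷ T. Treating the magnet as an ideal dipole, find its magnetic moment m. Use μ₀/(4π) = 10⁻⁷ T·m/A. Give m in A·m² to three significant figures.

m ≈ 0.00356 A·m²

In the equatorial plane B = (μ₀/4π)·m/r³, so m = Br³·4π/(μ₀).
m = (2.60×10⁻⁷)·(0.111)³ / (10⁻⁷) = 0.003556 A·m².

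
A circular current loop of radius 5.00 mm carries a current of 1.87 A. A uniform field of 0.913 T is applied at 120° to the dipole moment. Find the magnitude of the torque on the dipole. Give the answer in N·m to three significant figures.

τ ≈ 1.16×10⁻⁴ N·m

Magnetic moment m = IA = Iπa² = (1.87)·π·(0.00500)² = 1.469×10⁻⁴ A·m².
Torque on a magnetic dipole: τ = mB sinθ.
τ = (1.469×10⁻⁴)(0.913)·sin120° = 1.162×10⁻⁴ N·m.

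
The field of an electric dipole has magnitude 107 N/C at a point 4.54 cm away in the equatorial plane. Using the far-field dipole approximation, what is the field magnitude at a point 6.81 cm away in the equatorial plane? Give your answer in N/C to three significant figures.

E ≈ 31.7 N/C

Dipole fields scale as 1/r³ in the far field; the geometry is the same at both points.
E₂ = E₁ · (r₁/r₂)³ = 107 · (4.54/6.81)³.
(r₁/r₂)³ = (0.6667)³ = 0.2963.
E₂ ≈ 31.70 N/C.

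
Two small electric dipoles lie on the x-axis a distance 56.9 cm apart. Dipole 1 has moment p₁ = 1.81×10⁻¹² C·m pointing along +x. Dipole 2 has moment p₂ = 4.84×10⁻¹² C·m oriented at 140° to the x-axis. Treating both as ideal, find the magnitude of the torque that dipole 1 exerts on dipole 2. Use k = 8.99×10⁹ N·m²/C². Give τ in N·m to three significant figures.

τ ≈ 5.50×10⁻¹³ N·m

The second dipole sits on the axis of the first, so the field there is axial: E₁ = 2kp₁/r³ along +x.
E₁ = 2(8.99×10⁹)(1.81×10⁻¹²)/(0.569)³ = 0.1767 N/C.
Torque on the second dipole: τ = p₂ E₁ sinθ.
τ = (4.84×10⁻¹²)(0.1767)·sin140° = 5.496×10⁻¹³ N·m.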